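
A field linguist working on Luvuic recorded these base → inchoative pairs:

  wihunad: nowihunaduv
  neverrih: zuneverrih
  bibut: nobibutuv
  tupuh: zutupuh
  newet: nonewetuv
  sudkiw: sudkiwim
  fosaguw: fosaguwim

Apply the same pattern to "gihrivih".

sudkiw and neverrih both have last vowel 'i' yet inflect differently (sudkiwim, zuneverrih), so the last vowel is not what conditions the rule; the final letter is.
"gihrivih" ends in -h. The stems ending in -h (neverrih → zuneverrih, tupuh → zutupuh) add the prefix zu-.
So gihrivih → zugihrivih.

zugihrivih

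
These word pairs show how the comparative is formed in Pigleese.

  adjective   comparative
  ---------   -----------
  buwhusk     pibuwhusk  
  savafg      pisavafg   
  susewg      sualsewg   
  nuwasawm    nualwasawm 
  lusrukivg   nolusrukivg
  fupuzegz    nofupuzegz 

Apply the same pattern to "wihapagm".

savafg and susewg both end in -g yet inflect differently (pisavafg, sualsewg), so the final letter is not what conditions the rule; the second-to-last letter is.
"wihapagm" has second-to-last letter 'g'. The one such stem in the data (fupuzegz → nofupuzegz) adds the prefix no-, so the same rule applies.
So wihapagm → nowihapagm.

nowihapagm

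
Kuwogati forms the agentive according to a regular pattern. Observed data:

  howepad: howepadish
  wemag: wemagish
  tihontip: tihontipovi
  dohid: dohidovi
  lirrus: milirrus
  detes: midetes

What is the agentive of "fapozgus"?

howepad and dohid both end in -d yet inflect differently (howepadish, dohidovi), so the final letter is not what conditions the rule; the last vowel is.
"fapozgus" has last vowel 'u'. The one such stem in the data (lirrus → milirrus) adds the prefix mi-, so the same rule applies.
So fapozgus → mifapozgus.

mifapozgus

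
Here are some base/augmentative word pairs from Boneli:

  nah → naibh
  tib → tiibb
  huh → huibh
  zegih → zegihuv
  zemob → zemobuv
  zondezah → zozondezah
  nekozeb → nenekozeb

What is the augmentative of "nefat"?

nefatuv

nah and zegih both end in -h yet inflect differently (naibh, zegihuv), so the final letter is not what conditions the rule; the number of vowels is.
"nefat" has 2 vowels. The stems with 2 vowels (zegih → zegihuv, zemob → zemobuv) add -uv.
So nefat → nefatuv.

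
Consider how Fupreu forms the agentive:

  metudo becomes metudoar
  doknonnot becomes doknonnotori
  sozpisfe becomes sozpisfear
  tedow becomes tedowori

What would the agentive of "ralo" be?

raloar

metudo and doknonnot both have last vowel 'o' yet inflect differently (metudoar, doknonnotori), so the last vowel is not what conditions the rule; whether the stem ends in a vowel or a consonant is.
"ralo" ends in a vowel. The stems ending in a vowel (metudo → metudoar, sozpisfe → sozpisfear) add -ar.
So ralo → raloar.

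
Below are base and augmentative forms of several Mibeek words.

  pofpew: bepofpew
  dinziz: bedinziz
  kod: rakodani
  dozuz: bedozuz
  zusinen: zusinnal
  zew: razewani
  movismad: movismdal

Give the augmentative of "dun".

radunani

zew and pofpew both end in -w yet inflect differently (razewani, bepofpew), so the final letter is not what conditions the rule; the number of vowels is.
"dun" has 1 vowel. The stems with 1 vowel (kod → rakodani, zew → razewani) add ra- … -ani around the stem.
The other patterns: stems with 2 vowels add the prefix be-; stems with 3 vowels delete the last vowel and add -al.
So dun → radunani.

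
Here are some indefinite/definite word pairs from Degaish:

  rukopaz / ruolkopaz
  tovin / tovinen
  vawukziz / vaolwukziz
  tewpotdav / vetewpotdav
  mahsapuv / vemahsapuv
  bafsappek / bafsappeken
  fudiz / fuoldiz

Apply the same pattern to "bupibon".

rukopaz and tewpotdav both have last vowel 'a' yet inflect differently (ruolkopaz, vetewpotdav), so the last vowel is not what conditions the rule; the final letter is.
"bupibon" ends in -n. The one such stem in the data (tovin → tovinen) adds -en, so the same rule applies.
The other patterns: stems ending in -z insert -ol- after the first vowel; stems ending in -v add the prefix ve-.
So bupibon → bupibonen.

bupibonen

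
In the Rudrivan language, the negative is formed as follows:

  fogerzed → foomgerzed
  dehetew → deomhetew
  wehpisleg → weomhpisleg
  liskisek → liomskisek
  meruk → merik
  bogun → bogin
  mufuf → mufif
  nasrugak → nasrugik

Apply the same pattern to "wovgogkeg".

liskisek and meruk both end in -k yet inflect differently (liomskisek, merik), so the final letter is not what conditions the rule; the last vowel is.
"wovgogkeg" has last vowel 'e'. The stems whose last vowel is 'e' (fogerzed → foomgerzed, dehetew → deomhetew, wehpisleg → weomhpisleg) insert -om- after the first vowel.
So wovgogkeg → woomvgogkeg.

woomvgogkeg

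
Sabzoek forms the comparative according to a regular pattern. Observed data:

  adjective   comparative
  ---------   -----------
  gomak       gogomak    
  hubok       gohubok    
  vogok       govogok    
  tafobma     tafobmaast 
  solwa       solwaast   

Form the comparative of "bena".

benaast

"bena" ends in -a. The stems ending in -a (tafobma → tafobmaast, solwa → solwaast) add -ast.
So bena → benaast.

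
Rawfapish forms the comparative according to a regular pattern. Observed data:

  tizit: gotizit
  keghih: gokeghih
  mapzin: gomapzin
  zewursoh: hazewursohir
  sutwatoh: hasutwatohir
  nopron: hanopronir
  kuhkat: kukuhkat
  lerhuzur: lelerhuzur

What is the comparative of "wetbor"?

hawetborir

keghih and zewursoh both end in -h yet inflect differently (gokeghih, hazewursohir), so the final letter is not what conditions the rule; the last vowel is.
"wetbor" has last vowel 'o'. The stems whose last vowel is 'o' (zewursoh → hazewursohir, sutwatoh → hasutwatohir, nopron → hanopronir) add ha- … -ir around the stem.
The other patterns: stems whose last vowel is 'i' add the prefix go-; stems whose last vowel is 'a' or 'u' repeat the first consonant+vowel as a prefix.
So wetbor → hawetborir.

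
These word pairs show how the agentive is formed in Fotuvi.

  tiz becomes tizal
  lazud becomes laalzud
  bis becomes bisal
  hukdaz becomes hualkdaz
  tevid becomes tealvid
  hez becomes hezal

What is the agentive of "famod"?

hukdaz and tiz both end in -z yet inflect differently (hualkdaz, tizal), so the final letter is not what conditions the rule; the number of vowels is.
"famod" has 2 vowels. The stems with 2 vowels (hukdaz → hualkdaz, tevid → tealvid, lazud → laalzud) insert -al- after the first vowel.
The other pattern: stems with 1 vowel add -al.
So famod → faalmod.

faalmod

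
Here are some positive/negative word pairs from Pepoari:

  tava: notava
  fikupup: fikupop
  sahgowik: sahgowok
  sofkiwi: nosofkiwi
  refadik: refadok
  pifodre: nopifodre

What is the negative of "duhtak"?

sahgowik and sofkiwi both have last vowel 'i' yet inflect differently (sahgowok, nosofkiwi), so the last vowel is not what conditions the rule; whether the stem ends in a vowel or a consonant is.
"duhtak" ends in a consonant. The stems ending in a consonant (sahgowik → sahgowok, fikupup → fikupop, refadik → refadok) change the last vowel to 'o'.
So duhtak → duhtok.

duhtok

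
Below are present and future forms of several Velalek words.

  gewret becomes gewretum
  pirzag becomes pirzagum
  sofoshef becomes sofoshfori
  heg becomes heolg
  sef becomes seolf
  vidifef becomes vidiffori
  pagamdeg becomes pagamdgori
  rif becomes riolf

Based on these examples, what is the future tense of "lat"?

"lat" has 1 vowel. The stems with 1 vowel (rif → riolf, sef → seolf, heg → heolg) insert -ol- after the first vowel.
So lat → laolt.

laolt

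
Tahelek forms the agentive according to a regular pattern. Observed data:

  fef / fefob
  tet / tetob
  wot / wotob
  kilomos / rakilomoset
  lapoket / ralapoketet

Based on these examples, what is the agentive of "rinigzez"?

rarinigzezet

tet and lapoket both end in -t yet inflect differently (tetob, ralapoketet), so the final letter is not what conditions the rule; the number of vowels is.
"rinigzez" has 3 vowels. The stems with 3 vowels (kilomos → rakilomoset, lapoket → ralapoketet) add ra- … -et around the stem.
The other pattern: stems with 1 vowel add -ob.
So rinigzez → rarinigzezet.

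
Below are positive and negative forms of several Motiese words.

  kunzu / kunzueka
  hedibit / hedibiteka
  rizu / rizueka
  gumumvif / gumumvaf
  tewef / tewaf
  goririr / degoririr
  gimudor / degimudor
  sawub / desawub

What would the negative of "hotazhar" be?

"hotazhar" ends in -r. The stems ending in -r (goririr → degoririr, gimudor → degimudor) add the prefix de-.
So hotazhar → dehotazhar.

dehotazhar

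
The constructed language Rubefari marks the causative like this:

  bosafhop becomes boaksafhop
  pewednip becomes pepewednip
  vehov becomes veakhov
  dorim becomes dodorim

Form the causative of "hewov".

heakwov

"hewov" has last vowel 'o'. The stems whose last vowel is 'o' (vehov → veakhov, bosafhop → boaksafhop) insert -ak- after the first vowel.
So hewov → heakwov.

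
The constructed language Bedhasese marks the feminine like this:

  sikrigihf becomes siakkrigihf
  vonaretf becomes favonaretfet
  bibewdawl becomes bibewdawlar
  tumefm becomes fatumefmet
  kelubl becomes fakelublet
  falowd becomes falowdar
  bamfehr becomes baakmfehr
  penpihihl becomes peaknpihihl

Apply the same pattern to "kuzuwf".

penpihihl and bibewdawl both end in -l yet inflect differently (peaknpihihl, bibewdawlar), so the final letter is not what conditions the rule; the second-to-last letter is.
"kuzuwf" has second-to-last letter 'w'. The stems whose second-to-last letter is 'w' (falowd → falowdar, bibewdawl → bibewdawlar) add -ar.
So kuzuwf → kuzuwfar.

kuzuwfar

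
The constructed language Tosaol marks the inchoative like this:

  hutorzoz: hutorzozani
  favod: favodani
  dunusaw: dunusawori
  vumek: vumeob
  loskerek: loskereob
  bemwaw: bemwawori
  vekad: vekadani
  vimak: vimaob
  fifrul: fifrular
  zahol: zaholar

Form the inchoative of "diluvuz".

vimak and vekad both have last vowel 'a' yet inflect differently (vimaob, vekadani), so the last vowel is not what conditions the rule; the final letter is.
"diluvuz" ends in -z. The one such stem in the data (hutorzoz → hutorzozani) adds -ani, so the same rule applies.
The other patterns: stems ending in -k drop the final letter and add -ob; stems ending in -w add -ori; stems ending in -l add -ar.
So diluvuz → diluvuzani.

diluvuzani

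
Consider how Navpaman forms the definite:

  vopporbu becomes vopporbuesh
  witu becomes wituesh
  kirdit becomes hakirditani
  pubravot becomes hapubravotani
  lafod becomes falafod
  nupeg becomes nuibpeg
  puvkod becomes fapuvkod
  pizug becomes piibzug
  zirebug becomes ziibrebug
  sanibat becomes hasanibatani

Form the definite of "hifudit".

lafod and pubravot both have last vowel 'o' yet inflect differently (falafod, hapubravotani), so the last vowel is not what conditions the rule; the final letter is.
"hifudit" ends in -t. The stems ending in -t (sanibat → hasanibatani, kirdit → hakirditani, pubravot → hapubravotani) add ha- … -ani around the stem.
The other patterns: stems ending in -u add -esh; stems ending in -d add the prefix fa-; stems ending in -g insert -ib- after the first vowel.
So hifudit → hahifuditani.

hahifuditani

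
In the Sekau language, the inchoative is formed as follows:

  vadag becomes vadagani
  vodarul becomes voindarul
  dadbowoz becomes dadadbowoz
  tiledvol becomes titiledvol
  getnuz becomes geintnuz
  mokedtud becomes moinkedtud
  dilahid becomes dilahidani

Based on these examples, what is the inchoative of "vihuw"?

viinhuw

"vihuw" has last vowel 'u'. The stems whose last vowel is 'u' (getnuz → geintnuz, vodarul → voindarul, mokedtud → moinkedtud) insert -in- after the first vowel.
The other patterns: stems whose last vowel is 'o' repeat the first consonant+vowel as a prefix; stems whose last vowel is 'a' or 'i' add -ani.
So vihuw → viinhuw.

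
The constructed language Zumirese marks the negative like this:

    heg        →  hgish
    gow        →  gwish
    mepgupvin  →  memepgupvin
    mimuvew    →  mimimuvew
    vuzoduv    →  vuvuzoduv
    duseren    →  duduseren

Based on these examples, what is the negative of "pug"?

pgish

"pug" has 1 vowel. The stems with 1 vowel (heg → hgish, gow → gwish) delete the last vowel and add -ish.
So pug → pgish.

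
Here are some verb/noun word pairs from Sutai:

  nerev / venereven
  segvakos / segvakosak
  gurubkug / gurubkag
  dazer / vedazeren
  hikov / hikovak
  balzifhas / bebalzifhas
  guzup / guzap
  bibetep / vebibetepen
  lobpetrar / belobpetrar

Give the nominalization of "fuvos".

fuvosak

bibetep and guzup both end in -p yet inflect differently (vebibetepen, guzap), so the final letter is not what conditions the rule; the last vowel is.
"fuvos" has last vowel 'o'. The stems whose last vowel is 'o' (segvakos → segvakosak, hikov → hikovak) add -ak.
So fuvos → fuvosak.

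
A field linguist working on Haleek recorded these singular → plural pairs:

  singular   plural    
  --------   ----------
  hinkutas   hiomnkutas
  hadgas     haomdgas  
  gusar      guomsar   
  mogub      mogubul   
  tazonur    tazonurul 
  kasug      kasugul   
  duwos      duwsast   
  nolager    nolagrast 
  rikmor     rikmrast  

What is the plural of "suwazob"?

suwazbast

gusar and tazonur both end in -r yet inflect differently (guomsar, tazonurul), so the final letter is not what conditions the rule; the last vowel is.
"suwazob" has last vowel 'o'. The stems whose last vowel is 'o' (duwos → duwsast, rikmor → rikmrast) delete the last vowel and add -ast.
So suwazob → suwazbast.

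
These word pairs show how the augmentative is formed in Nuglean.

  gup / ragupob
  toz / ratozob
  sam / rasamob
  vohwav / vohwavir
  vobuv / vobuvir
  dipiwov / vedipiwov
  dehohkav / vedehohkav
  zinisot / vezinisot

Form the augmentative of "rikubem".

verikubem

vohwav and dipiwov both end in -v yet inflect differently (vohwavir, vedipiwov), so the final letter is not what conditions the rule; the number of vowels is.
"rikubem" has 3 vowels. The stems with 3 vowels (dipiwov → vedipiwov, dehohkav → vedehohkav, zinisot → vezinisot) add the prefix ve-.
So rikubem → verikubem.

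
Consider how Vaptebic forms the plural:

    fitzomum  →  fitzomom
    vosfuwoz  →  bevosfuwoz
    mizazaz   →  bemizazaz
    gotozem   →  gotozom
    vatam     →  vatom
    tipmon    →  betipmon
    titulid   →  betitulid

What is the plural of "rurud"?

berurud

vatam and mizazaz both have last vowel 'a' yet inflect differently (vatom, bemizazaz), so the last vowel is not what conditions the rule; the final letter is.
"rurud" ends in -d. The one such stem in the data (titulid → betitulid) adds the prefix be-, so the same rule applies.
The other pattern: stems ending in -m change the last vowel to 'o'.
So rurud → berurud.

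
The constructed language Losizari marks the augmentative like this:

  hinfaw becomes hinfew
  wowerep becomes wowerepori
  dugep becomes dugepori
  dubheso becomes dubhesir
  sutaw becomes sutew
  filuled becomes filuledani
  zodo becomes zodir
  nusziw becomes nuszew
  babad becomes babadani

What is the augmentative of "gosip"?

gosipori

dugep and filuled both have last vowel 'e' yet inflect differently (dugepori, filuledani), so the last vowel is not what conditions the rule; the final letter is.
"gosip" ends in -p. The stems ending in -p (dugep → dugepori, wowerep → wowerepori) add -ori.
The other patterns: stems ending in -o drop the final letter and add -ir; stems ending in -w change the last vowel to 'e'; stems ending in -d add -ani.
So gosip → gosipori.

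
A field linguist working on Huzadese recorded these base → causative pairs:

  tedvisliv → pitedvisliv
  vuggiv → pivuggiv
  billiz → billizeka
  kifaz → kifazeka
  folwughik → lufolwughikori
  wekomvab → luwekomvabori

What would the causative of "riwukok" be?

luriwukokori

tedvisliv and billiz both have last vowel 'i' yet inflect differently (pitedvisliv, billizeka), so the last vowel is not what conditions the rule; the final letter is.
"riwukok" ends in -k. The one such stem in the data (folwughik → lufolwughikori) adds lu- … -ori around the stem, so the same rule applies.
The other patterns: stems ending in -v add the prefix pi-; stems ending in -z add -eka.
So riwukok → luriwukokori.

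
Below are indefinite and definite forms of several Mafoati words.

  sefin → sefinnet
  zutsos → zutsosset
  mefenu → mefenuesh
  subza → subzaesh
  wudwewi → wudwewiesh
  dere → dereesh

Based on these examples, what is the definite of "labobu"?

sefin and wudwewi both have last vowel 'i' yet inflect differently (sefinnet, wudwewiesh), so the last vowel is not what conditions the rule; whether the stem ends in a vowel or a consonant is.
"labobu" ends in a vowel. The stems ending in a vowel (mefenu → mefenuesh, subza → subzaesh, wudwewi → wudwewiesh) add -esh.
So labobu → labobuesh.

labobuesh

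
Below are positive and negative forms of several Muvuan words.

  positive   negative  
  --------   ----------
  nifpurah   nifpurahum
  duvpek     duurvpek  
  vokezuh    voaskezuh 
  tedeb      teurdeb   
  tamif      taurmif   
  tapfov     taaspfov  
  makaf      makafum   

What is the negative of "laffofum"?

nifpurah and vokezuh both end in -h yet inflect differently (nifpurahum, voaskezuh), so the final letter is not what conditions the rule; the last vowel is.
"laffofum" has last vowel 'u'. The one such stem in the data (vokezuh → voaskezuh) inserts -as- after the first vowel (as does tapfov), so the same rule applies.
The other patterns: stems whose last vowel is 'a' add -um; stems whose last vowel is 'e' or 'i' insert -ur- after the first vowel.
So laffofum → laasffofum.

laasffofum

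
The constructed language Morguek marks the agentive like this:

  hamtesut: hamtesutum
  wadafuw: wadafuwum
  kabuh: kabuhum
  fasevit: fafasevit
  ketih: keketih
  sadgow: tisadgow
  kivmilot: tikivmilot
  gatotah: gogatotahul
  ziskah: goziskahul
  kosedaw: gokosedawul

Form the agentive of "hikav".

hamtesut and fasevit both end in -t yet inflect differently (hamtesutum, fafasevit), so the final letter is not what conditions the rule; the last vowel is.
"hikav" has last vowel 'a'. The stems whose last vowel is 'a' (gatotah → gogatotahul, ziskah → goziskahul, kosedaw → gokosedawul) add go- … -ul around the stem.
The other patterns: stems whose last vowel is 'u' add -um; stems whose last vowel is 'i' repeat the first consonant+vowel as a prefix; stems whose last vowel is 'o' add the prefix ti-.
So hikav → gohikavul.

gohikavul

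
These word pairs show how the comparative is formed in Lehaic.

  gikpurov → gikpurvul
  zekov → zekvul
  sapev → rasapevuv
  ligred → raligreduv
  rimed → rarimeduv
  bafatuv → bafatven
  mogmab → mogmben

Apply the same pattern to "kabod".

kabdul

gikpurov and sapev both end in -v yet inflect differently (gikpurvul, rasapevuv), so the final letter is not what conditions the rule; the last vowel is.
"kabod" has last vowel 'o'. The stems whose last vowel is 'o' (gikpurov → gikpurvul, zekov → zekvul) delete the last vowel and add -ul.
The other patterns: stems whose last vowel is 'e' add ra- … -uv around the stem; stems whose last vowel is 'a' or 'u' delete the last vowel and add -en.
So kabod → kabdul.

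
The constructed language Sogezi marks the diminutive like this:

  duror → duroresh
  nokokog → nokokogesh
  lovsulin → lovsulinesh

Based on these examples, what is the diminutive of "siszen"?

siszenesh

Every pair shown (duror → duroresh, nokokog → nokokogesh, lovsulin → lovsulinesh) follows the same rule: add -esh.
So siszen → siszenesh.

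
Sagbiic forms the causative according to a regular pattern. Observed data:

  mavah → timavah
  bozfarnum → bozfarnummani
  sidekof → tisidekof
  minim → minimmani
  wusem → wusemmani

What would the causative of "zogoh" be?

tizogoh

minim and mavah both begin with m- yet inflect differently (minimmani, timavah), so the first letter is not what conditions the rule; the final letter is.
"zogoh" ends in -h. The one such stem in the data (mavah → timavah) adds the prefix ti-, so the same rule applies.
So zogoh → tizogoh.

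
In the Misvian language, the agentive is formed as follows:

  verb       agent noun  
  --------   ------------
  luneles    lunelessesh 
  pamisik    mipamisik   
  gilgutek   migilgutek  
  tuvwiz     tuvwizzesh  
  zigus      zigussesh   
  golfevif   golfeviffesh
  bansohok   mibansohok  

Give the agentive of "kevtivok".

pamisik and tuvwiz both have last vowel 'i' yet inflect differently (mipamisik, tuvwizzesh), so the last vowel is not what conditions the rule; the final letter is.
"kevtivok" ends in -k. The stems ending in -k (gilgutek → migilgutek, bansohok → mibansohok, pamisik → mipamisik) add the prefix mi-.
The other pattern: stems ending in -f, -s or -z double the final consonant and add -esh.
So kevtivok → mikevtivok.

mikevtivok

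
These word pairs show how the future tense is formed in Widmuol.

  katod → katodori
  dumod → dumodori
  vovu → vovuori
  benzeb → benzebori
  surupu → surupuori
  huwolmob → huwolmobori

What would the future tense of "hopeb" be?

hopebori

Every pair shown (katod → katodori, dumod → dumodori, vovu → vovuori, …) follows the same rule: add -ori.
So hopeb → hopebori.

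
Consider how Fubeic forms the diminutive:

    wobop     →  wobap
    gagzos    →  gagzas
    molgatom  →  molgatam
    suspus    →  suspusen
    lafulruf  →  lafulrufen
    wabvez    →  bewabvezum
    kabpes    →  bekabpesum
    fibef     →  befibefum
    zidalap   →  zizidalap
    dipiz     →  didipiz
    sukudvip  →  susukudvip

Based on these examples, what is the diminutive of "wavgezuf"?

wavgezufen

"wavgezuf" has last vowel 'u'. The stems whose last vowel is 'u' (suspus → suspusen, lafulruf → lafulrufen) add -en.
The other patterns: stems whose last vowel is 'o' change the last vowel to 'a'; stems whose last vowel is 'e' add be- … -um around the stem; stems whose last vowel is 'a' or 'i' repeat the first consonant+vowel as a prefix.
So wavgezuf → wavgezufen.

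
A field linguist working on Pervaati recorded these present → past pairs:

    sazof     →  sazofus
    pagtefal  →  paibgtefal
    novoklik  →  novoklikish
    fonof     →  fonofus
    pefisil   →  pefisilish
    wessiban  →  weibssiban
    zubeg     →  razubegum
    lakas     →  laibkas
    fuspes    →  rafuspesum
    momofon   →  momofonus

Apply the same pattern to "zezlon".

fuspes and lakas both end in -s yet inflect differently (rafuspesum, laibkas), so the final letter is not what conditions the rule; the last vowel is.
"zezlon" has last vowel 'o'. The stems whose last vowel is 'o' (fonof → fonofus, sazof → sazofus, momofon → momofonus) add -us.
So zezlon → zezlonus.

zezlonus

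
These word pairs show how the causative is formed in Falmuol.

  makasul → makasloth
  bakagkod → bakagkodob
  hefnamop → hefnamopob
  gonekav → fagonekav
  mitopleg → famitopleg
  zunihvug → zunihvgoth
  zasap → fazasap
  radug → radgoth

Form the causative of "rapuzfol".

rapuzfolob

mitopleg and zunihvug both end in -g yet inflect differently (famitopleg, zunihvgoth), so the final letter is not what conditions the rule; the last vowel is.
"rapuzfol" has last vowel 'o'. The stems whose last vowel is 'o' (bakagkod → bakagkodob, hefnamop → hefnamopob) add -ob.
The other patterns: stems whose last vowel is 'a' or 'e' add the prefix fa-; stems whose last vowel is 'u' delete the last vowel and add -oth.
So rapuzfol → rapuzfolob.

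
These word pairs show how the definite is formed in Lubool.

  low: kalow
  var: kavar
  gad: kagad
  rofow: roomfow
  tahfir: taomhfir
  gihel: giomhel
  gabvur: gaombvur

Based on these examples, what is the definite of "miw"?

kamiw

"miw" has 1 vowel. The stems with 1 vowel (low → kalow, var → kavar, gad → kagad) add the prefix ka-.
So miw → kamiw.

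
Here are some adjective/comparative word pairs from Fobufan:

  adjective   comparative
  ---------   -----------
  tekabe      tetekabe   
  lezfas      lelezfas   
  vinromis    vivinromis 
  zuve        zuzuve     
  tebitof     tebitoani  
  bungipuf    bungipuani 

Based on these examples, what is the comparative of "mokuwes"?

momokuwes

tebitof and tekabe both begin with t- yet inflect differently (tebitoani, tetekabe), so the first letter is not what conditions the rule; the final letter is.
"mokuwes" ends in -s. The stems ending in -s (vinromis → vivinromis, lezfas → lelezfas) repeat the first consonant+vowel as a prefix.
The other pattern: stems ending in -f drop the final letter and add -ani.
So mokuwes → momokuwes.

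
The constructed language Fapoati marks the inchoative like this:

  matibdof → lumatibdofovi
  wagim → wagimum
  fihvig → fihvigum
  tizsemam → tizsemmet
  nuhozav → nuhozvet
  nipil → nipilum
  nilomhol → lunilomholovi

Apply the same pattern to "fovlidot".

nipil and nilomhol both end in -l yet inflect differently (nipilum, lunilomholovi), so the final letter is not what conditions the rule; the last vowel is.
"fovlidot" has last vowel 'o'. The stems whose last vowel is 'o' (nilomhol → lunilomholovi, matibdof → lumatibdofovi) add lu- … -ovi around the stem.
So fovlidot → lufovlidotovi.

lufovlidotovi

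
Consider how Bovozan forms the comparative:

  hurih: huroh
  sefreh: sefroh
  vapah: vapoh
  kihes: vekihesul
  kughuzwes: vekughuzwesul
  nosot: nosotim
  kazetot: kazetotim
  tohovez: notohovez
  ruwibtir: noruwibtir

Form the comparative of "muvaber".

sefreh and kihes both have last vowel 'e' yet inflect differently (sefroh, vekihesul), so the last vowel is not what conditions the rule; the final letter is.
"muvaber" ends in -r. The one such stem in the data (ruwibtir → noruwibtir) adds the prefix no-, so the same rule applies.
So muvaber → nomuvaber.

nomuvaber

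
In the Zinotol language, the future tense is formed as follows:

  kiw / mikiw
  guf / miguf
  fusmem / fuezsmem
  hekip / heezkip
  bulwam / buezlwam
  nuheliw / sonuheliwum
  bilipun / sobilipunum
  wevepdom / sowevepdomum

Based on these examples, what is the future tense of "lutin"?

kiw and nuheliw both end in -w yet inflect differently (mikiw, sonuheliwum), so the final letter is not what conditions the rule; the number of vowels is.
"lutin" has 2 vowels. The stems with 2 vowels (fusmem → fuezsmem, hekip → heezkip, bulwam → buezlwam) insert -ez- after the first vowel.
So lutin → lueztin.

lueztin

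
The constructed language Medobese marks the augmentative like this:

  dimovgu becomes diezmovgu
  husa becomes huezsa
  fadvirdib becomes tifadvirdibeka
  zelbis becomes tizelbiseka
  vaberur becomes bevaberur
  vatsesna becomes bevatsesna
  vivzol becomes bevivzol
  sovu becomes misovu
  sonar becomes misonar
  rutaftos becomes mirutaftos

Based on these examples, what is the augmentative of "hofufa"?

hoezfufa

husa and vatsesna both end in -a yet inflect differently (huezsa, bevatsesna), so the final letter is not what conditions the rule; the first letter is.
"hofufa" begins with h-. The one such stem in the data (husa → huezsa) inserts -ez- after the first vowel (as does dimovgu), so the same rule applies.
The other patterns: stems beginning with f- or z- add ti- … -eka around the stem; stems beginning with v- add the prefix be-; stems beginning with r- or s- add the prefix mi-.
So hofufa → hoezfufa.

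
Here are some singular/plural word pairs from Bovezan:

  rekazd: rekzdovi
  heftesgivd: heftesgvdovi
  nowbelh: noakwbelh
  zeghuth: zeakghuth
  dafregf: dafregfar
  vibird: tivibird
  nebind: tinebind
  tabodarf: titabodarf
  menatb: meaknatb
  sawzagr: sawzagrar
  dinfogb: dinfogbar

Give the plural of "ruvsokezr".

ruvsokzrovi

menatb and dinfogb both end in -b yet inflect differently (meaknatb, dinfogbar), so the final letter is not what conditions the rule; the second-to-last letter is.
"ruvsokezr" has second-to-last letter 'z'. The one such stem in the data (rekazd → rekzdovi) deletes the last vowel and adds -ovi (as does heftesgivd), so the same rule applies.
The other patterns: stems whose second-to-last letter is 'l' or 't' insert -ak- after the first vowel; stems whose second-to-last letter is 'g' add -ar; stems whose second-to-last letter is 'n' or 'r' add the prefix ti-.
So ruvsokezr → ruvsokzrovi.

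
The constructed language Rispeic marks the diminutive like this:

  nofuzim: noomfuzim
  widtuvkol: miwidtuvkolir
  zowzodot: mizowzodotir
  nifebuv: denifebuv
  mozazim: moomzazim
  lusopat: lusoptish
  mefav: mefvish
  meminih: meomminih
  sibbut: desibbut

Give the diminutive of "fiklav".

"fiklav" has last vowel 'a'. The stems whose last vowel is 'a' (mefav → mefvish, lusopat → lusoptish) delete the last vowel and add -ish.
The other patterns: stems whose last vowel is 'i' insert -om- after the first vowel; stems whose last vowel is 'o' add mi- … -ir around the stem; stems whose last vowel is 'u' add the prefix de-.
So fiklav → fiklvish.

fiklvish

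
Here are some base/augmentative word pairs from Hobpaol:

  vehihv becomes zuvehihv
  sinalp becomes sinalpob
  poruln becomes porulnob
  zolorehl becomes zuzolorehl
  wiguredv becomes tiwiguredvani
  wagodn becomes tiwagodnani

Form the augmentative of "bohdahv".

zubohdahv

"bohdahv" has second-to-last letter 'h'. The stems whose second-to-last letter is 'h' (vehihv → zuvehihv, zolorehl → zuzolorehl) add the prefix zu-.
So bohdahv → zubohdahv.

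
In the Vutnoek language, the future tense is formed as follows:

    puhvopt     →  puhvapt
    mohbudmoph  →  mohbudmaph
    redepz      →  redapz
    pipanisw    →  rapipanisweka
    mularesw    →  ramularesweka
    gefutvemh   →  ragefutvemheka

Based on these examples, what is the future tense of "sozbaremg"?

rasozbaremgeka

mohbudmoph and gefutvemh both end in -h yet inflect differently (mohbudmaph, ragefutvemheka), so the final letter is not what conditions the rule; the second-to-last letter is.
"sozbaremg" has second-to-last letter 'm'. The one such stem in the data (gefutvemh → ragefutvemheka) adds ra- … -eka around the stem, so the same rule applies.
So sozbaremg → rasozbaremgeka.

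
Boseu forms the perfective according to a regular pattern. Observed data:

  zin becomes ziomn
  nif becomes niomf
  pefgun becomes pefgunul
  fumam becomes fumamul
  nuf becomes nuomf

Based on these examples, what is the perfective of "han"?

pefgun and zin both end in -n yet inflect differently (pefgunul, ziomn), so the final letter is not what conditions the rule; the number of vowels is.
"han" has 1 vowel. The stems with 1 vowel (zin → ziomn, nuf → nuomf, nif → niomf) insert -om- after the first vowel.
The other pattern: stems with 2 vowels add -ul.
So han → haomn.

haomn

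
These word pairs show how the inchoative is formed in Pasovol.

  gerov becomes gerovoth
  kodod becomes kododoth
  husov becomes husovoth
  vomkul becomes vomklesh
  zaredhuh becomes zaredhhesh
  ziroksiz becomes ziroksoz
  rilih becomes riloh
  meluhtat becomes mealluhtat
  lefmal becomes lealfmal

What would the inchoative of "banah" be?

baalnah

zaredhuh and rilih both end in -h yet inflect differently (zaredhhesh, riloh), so the final letter is not what conditions the rule; the last vowel is.
"banah" has last vowel 'a'. The stems whose last vowel is 'a' (meluhtat → mealluhtat, lefmal → lealfmal) insert -al- after the first vowel.
So banah → baalnah.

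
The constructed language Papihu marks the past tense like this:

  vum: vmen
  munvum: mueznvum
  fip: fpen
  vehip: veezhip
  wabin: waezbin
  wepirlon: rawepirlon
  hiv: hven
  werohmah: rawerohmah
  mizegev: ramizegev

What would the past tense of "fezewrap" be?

"fezewrap" has 3 vowels. The stems with 3 vowels (mizegev → ramizegev, wepirlon → rawepirlon, werohmah → rawerohmah) add the prefix ra-.
So fezewrap → rafezewrap.

rafezewrap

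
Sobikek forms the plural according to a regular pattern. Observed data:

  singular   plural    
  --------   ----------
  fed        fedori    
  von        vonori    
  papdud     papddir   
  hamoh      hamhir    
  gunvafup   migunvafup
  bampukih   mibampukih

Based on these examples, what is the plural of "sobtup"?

fed and papdud both end in -d yet inflect differently (fedori, papddir), so the final letter is not what conditions the rule; the number of vowels is.
"sobtup" has 2 vowels. The stems with 2 vowels (papdud → papddir, hamoh → hamhir) delete the last vowel and add -ir.
So sobtup → sobtpir.

sobtpir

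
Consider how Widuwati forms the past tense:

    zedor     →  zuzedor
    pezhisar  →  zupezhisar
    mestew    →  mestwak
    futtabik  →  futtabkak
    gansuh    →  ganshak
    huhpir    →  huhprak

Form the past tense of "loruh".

lorhak

"loruh" has last vowel 'u'. The one such stem in the data (gansuh → ganshak) deletes the last vowel and adds -ak (as do mestew, futtabik), so the same rule applies.
So loruh → lorhak.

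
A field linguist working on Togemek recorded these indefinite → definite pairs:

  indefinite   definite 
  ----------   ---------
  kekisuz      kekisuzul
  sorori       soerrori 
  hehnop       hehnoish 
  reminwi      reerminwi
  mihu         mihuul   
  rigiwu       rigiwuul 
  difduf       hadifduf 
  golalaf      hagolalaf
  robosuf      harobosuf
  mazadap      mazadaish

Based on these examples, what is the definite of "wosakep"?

golalaf and mazadap both have last vowel 'a' yet inflect differently (hagolalaf, mazadaish), so the last vowel is not what conditions the rule; the final letter is.
"wosakep" ends in -p. The stems ending in -p (mazadap → mazadaish, hehnop → hehnoish) drop the final letter and add -ish.
So wosakep → wosakeish.

wosakeish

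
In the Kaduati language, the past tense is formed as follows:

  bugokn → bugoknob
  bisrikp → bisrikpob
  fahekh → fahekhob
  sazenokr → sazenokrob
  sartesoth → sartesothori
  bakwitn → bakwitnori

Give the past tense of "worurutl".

fahekh and sartesoth both end in -h yet inflect differently (fahekhob, sartesothori), so the final letter is not what conditions the rule; the second-to-last letter is.
"worurutl" has second-to-last letter 't'. The stems whose second-to-last letter is 't' (sartesoth → sartesothori, bakwitn → bakwitnori) add -ori.
The other pattern: stems whose second-to-last letter is 'k' add -ob.
So worurutl → worurutlori.

worurutlori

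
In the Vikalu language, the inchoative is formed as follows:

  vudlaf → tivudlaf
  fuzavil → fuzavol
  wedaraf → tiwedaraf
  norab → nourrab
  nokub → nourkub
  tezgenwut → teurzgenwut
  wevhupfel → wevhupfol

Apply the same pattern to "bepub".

beurpub

"bepub" ends in -b. The stems ending in -b (nokub → nourkub, norab → nourrab) insert -ur- after the first vowel.
The other patterns: stems ending in -f add the prefix ti-; stems ending in -l change the last vowel to 'o'.
So bepub → beurpub.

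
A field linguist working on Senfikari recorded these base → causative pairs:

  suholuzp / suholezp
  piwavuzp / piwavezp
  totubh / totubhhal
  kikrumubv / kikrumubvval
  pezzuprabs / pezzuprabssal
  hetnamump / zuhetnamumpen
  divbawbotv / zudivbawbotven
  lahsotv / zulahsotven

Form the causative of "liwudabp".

liwudabppal

suholuzp and hetnamump both end in -p yet inflect differently (suholezp, zuhetnamumpen), so the final letter is not what conditions the rule; the second-to-last letter is.
"liwudabp" has second-to-last letter 'b'. The stems whose second-to-last letter is 'b' (totubh → totubhhal, kikrumubv → kikrumubvval, pezzuprabs → pezzuprabssal) double the final consonant and add -al.
The other patterns: stems whose second-to-last letter is 'z' change the last vowel to 'e'; stems whose second-to-last letter is 'm' or 't' add zu- … -en around the stem.
So liwudabp → liwudabppal.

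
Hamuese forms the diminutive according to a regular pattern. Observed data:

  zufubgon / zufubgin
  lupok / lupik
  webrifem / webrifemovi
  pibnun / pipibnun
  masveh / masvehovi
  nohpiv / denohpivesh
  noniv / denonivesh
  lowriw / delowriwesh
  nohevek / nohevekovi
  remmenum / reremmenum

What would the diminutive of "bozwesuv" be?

pibnun and zufubgon both end in -n yet inflect differently (pipibnun, zufubgin), so the final letter is not what conditions the rule; the last vowel is.
"bozwesuv" has last vowel 'u'. The stems whose last vowel is 'u' (remmenum → reremmenum, pibnun → pipibnun) repeat the first consonant+vowel as a prefix.
So bozwesuv → bobozwesuv.

bobozwesuv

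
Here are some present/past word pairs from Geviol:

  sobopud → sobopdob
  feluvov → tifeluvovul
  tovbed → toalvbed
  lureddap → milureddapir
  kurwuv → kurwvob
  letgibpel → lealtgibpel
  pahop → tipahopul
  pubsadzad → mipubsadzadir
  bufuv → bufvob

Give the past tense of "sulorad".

misuloradir

"sulorad" has last vowel 'a'. The stems whose last vowel is 'a' (pubsadzad → mipubsadzadir, lureddap → milureddapir) add mi- … -ir around the stem.
So sulorad → misuloradir.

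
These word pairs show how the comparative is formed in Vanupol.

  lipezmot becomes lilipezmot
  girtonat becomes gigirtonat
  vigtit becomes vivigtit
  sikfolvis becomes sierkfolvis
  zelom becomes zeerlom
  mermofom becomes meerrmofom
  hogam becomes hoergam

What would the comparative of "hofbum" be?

vigtit and sikfolvis both have last vowel 'i' yet inflect differently (vivigtit, sierkfolvis), so the last vowel is not what conditions the rule; the final letter is.
"hofbum" ends in -m. The stems ending in -m (zelom → zeerlom, mermofom → meerrmofom, hogam → hoergam) insert -er- after the first vowel.
So hofbum → hoerfbum.

hoerfbum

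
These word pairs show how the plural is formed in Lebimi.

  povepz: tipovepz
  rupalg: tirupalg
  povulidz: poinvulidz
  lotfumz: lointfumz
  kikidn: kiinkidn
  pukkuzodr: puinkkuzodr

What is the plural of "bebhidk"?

beinbhidk

povulidz and povepz both end in -z yet inflect differently (poinvulidz, tipovepz), so the final letter is not what conditions the rule; the second-to-last letter is.
"bebhidk" has second-to-last letter 'd'. The stems whose second-to-last letter is 'd' (kikidn → kiinkidn, povulidz → poinvulidz, pukkuzodr → puinkkuzodr) insert -in- after the first vowel.
So bebhidk → beinbhidk.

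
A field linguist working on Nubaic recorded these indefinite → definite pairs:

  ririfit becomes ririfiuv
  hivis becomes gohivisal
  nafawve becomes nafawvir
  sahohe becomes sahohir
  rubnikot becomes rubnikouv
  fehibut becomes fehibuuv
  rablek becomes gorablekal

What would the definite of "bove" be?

bovir

nafawve and rablek both have last vowel 'e' yet inflect differently (nafawvir, gorablekal), so the last vowel is not what conditions the rule; the final letter is.
"bove" ends in -e. The stems ending in -e (nafawve → nafawvir, sahohe → sahohir) drop the final letter and add -ir.
So bove → bovir.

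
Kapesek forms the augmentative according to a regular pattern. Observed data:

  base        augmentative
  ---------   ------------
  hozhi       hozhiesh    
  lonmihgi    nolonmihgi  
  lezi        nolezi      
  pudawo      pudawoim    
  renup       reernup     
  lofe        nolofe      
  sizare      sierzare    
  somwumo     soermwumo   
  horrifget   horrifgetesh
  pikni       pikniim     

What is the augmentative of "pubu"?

lofe and sizare both end in -e yet inflect differently (nolofe, sierzare), so the final letter is not what conditions the rule; the first letter is.
"pubu" begins with p-. The stems beginning with p- (pudawo → pudawoim, pikni → pikniim) add -im.
The other patterns: stems beginning with l- add the prefix no-; stems beginning with r- or s- insert -er- after the first vowel; stems beginning with h- add -esh.
So pubu → pubuim.

pubuim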